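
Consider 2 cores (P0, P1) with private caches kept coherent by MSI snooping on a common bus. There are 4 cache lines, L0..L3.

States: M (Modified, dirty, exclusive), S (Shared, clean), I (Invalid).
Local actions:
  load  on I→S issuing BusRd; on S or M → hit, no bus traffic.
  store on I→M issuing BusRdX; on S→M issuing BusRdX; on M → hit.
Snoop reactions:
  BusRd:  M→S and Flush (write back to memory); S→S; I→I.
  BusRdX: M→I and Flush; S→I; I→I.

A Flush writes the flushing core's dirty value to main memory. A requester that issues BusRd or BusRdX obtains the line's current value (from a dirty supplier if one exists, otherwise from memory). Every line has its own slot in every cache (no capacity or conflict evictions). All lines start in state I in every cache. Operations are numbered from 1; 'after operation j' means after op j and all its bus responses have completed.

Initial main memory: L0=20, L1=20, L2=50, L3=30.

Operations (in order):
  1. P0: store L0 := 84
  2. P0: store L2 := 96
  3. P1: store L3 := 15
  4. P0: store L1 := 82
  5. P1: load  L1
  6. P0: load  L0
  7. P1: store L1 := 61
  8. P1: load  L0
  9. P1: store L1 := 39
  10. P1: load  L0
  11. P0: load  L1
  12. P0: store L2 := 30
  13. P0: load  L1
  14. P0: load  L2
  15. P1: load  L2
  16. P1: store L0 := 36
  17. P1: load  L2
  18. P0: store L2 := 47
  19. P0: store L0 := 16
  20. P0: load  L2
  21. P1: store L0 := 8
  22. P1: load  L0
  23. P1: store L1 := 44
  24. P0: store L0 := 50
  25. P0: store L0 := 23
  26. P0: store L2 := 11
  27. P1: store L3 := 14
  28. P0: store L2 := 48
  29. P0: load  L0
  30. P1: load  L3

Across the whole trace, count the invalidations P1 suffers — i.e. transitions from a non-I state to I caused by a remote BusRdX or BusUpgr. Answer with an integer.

step 1: P0: store L0 := 84  ⟶  MI  (L0)  txn=BusRdX  M[L0]=20
step 2: P0: store L2 := 96  ⟶  MI  (L2)  txn=BusRdX  M[L2]=50
step 3: P1: store L3 := 15  ⟶  IM  (L3)  txn=BusRdX  M[L3]=30
step 4: P0: store L1 := 82  ⟶  MI  (L1)  txn=BusRdX  M[L1]=20
step 5: P1: load  L1  ⟶  SS  (L1)  txn=BusRd+Flush  M[L1]=82
step 6: P0: load  L0  ⟶  MI  (L0)  txn=∅  M[L0]=20
step 7: P1: store L1 := 61  ⟶  IM  (L1)  txn=BusRdX  M[L1]=82
step 8: P1: load  L0  ⟶  SS  (L0)  txn=BusRd+Flush  M[L0]=84
step 9: P1: store L1 := 39  ⟶  IM  (L1)  txn=∅  M[L1]=82
step 10: P1: load  L0  ⟶  SS  (L0)  txn=∅  M[L0]=84
step 11: P0: load  L1  ⟶  SS  (L1)  txn=BusRd+Flush  M[L1]=39
step 12: P0: store L2 := 30  ⟶  MI  (L2)  txn=∅  M[L2]=50
step 13: P0: load  L1  ⟶  SS  (L1)  txn=∅  M[L1]=39
step 14: P0: load  L2  ⟶  MI  (L2)  txn=∅  M[L2]=50
step 15: P1: load  L2  ⟶  SS  (L2)  txn=BusRd+Flush  M[L2]=30
step 16: P1: store L0 := 36  ⟶  IM  (L0)  txn=BusRdX  M[L0]=84
step 17: P1: load  L2  ⟶  SS  (L2)  txn=∅  M[L2]=30
step 18: P0: store L2 := 47  ⟶  MI  (L2)  txn=BusRdX  M[L2]=30
step 19: P0: store L0 := 16  ⟶  MI  (L0)  txn=BusRdX+Flush  M[L0]=36
step 20: P0: load  L2  ⟶  MI  (L2)  txn=∅  M[L2]=30
step 21: P1: store L0 := 8  ⟶  IM  (L0)  txn=BusRdX+Flush  M[L0]=16
step 22: P1: load  L0  ⟶  IM  (L0)  txn=∅  M[L0]=16
step 23: P1: store L1 := 44  ⟶  IM  (L1)  txn=BusRdX  M[L1]=39
step 24: P0: store L0 := 50  ⟶  MI  (L0)  txn=BusRdX+Flush  M[L0]=8
step 25: P0: store L0 := 23  ⟶  MI  (L0)  txn=∅  M[L0]=8
step 26: P0: store L2 := 11  ⟶  MI  (L2)  txn=∅  M[L2]=30
step 27: P1: store L3 := 14  ⟶  IM  (L3)  txn=∅  M[L3]=30
step 28: P0: store L2 := 48  ⟶  MI  (L2)  txn=∅  M[L2]=30
step 29: P0: load  L0  ⟶  MI  (L0)  txn=∅  M[L0]=8
step 30: P1: load  L3  ⟶  IM  (L3)  txn=∅  M[L3]=30

invalidations = 3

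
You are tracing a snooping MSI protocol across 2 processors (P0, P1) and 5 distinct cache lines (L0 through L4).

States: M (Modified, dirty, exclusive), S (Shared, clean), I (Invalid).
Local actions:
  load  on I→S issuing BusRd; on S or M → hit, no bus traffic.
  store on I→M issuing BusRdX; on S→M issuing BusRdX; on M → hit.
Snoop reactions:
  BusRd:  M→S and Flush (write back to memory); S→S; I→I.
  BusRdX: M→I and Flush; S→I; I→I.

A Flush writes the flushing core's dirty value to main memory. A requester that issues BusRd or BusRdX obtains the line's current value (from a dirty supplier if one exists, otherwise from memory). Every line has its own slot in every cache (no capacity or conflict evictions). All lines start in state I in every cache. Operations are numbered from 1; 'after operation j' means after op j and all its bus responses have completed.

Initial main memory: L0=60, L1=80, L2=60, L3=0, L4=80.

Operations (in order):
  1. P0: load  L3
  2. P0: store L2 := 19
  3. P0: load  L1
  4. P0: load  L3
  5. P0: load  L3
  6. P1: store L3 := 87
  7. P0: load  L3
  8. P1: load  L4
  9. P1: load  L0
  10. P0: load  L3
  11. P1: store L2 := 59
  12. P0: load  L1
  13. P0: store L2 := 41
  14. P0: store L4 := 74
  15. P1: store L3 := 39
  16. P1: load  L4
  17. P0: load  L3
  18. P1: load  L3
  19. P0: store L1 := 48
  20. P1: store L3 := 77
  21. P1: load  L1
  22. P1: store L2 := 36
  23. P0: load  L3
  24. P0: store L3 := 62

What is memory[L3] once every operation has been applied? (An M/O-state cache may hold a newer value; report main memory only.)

[1] P0: load  L3 | P0:S(0), P1:I | bus: BusRd
[2] P0: store L2 := 19 | P0:M(19), P1:I | bus: BusRdX
[3] P0: load  L1 | P0:S(80), P1:I | bus: BusRd
[4] P0: load  L3 | P0:S(0), P1:I | bus: none
[5] P0: load  L3 | P0:S(0), P1:I | bus: none
[6] P1: store L3 := 87 | P0:I, P1:M(87) | bus: BusRdX
[7] P0: load  L3 | P0:S(87), P1:S(87) | bus: BusRd,Flush
[8] P1: load  L4 | P0:I, P1:S(80) | bus: BusRd
[9] P1: load  L0 | P0:I, P1:S(60) | bus: BusRd
[10] P0: load  L3 | P0:S(87), P1:S(87) | bus: none
[11] P1: store L2 := 59 | P0:I, P1:M(59) | bus: BusRdX,Flush
[12] P0: load  L1 | P0:S(80), P1:I | bus: none
[13] P0: store L2 := 41 | P0:M(41), P1:I | bus: BusRdX,Flush
[14] P0: store L4 := 74 | P0:M(74), P1:I | bus: BusRdX
[15] P1: store L3 := 39 | P0:I, P1:M(39) | bus: BusRdX
[16] P1: load  L4 | P0:S(74), P1:S(74) | bus: BusRd,Flush
[17] P0: load  L3 | P0:S(39), P1:S(39) | bus: BusRd,Flush
[18] P1: load  L3 | P0:S(39), P1:S(39) | bus: none
[19] P0: store L1 := 48 | P0:M(48), P1:I | bus: BusRdX
[20] P1: store L3 := 77 | P0:I, P1:M(77) | bus: BusRdX
[21] P1: load  L1 | P0:S(48), P1:S(48) | bus: BusRd,Flush
[22] P1: store L2 := 36 | P0:I, P1:M(36) | bus: BusRdX,Flush
[23] P0: load  L3 | P0:S(77), P1:S(77) | bus: BusRd,Flush
[24] P0: store L3 := 62 | P0:M(62), P1:I | bus: BusRdX

memory[L3] = 77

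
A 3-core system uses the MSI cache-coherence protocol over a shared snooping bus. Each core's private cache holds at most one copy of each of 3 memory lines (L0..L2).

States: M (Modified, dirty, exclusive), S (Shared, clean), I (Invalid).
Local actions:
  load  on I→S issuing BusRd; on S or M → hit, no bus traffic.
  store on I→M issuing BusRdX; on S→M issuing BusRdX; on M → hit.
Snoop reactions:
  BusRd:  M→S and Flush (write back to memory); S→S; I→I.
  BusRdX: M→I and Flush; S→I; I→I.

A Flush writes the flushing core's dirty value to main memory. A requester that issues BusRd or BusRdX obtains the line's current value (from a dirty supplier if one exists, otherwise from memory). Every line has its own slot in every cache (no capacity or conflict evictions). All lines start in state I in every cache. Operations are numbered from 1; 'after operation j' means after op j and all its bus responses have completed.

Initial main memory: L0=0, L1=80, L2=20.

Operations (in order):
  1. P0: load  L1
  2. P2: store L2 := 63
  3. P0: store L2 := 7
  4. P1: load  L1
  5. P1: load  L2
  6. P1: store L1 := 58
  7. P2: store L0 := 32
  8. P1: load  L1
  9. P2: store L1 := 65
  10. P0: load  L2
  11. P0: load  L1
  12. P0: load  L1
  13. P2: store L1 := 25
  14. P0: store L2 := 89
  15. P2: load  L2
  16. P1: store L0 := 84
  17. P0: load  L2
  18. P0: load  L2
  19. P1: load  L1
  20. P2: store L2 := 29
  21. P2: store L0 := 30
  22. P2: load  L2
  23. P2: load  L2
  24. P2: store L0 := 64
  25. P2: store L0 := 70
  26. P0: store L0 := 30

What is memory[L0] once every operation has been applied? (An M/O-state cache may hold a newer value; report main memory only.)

  op1 P0: load  L1 → S/I/I on L1; bus BusRd; mem=80
  op2 P2: store L2 := 63 → I/I/M on L2; bus BusRdX; mem=20
  op3 P0: store L2 := 7 → M/I/I on L2; bus BusRdX Flush; mem=63
  op4 P1: load  L1 → S/S/I on L1; bus BusRd; mem=80
  op5 P1: load  L2 → S/S/I on L2; bus BusRd Flush; mem=7
  op6 P1: store L1 := 58 → I/M/I on L1; bus BusRdX; mem=80
  op7 P2: store L0 := 32 → I/I/M on L0; bus BusRdX; mem=0
  op8 P1: load  L1 → I/M/I on L1; bus (none); mem=80
  op9 P2: store L1 := 65 → I/I/M on L1; bus BusRdX Flush; mem=58
  op10 P0: load  L2 → S/S/I on L2; bus (none); mem=7
  op11 P0: load  L1 → S/I/S on L1; bus BusRd Flush; mem=65
  op12 P0: load  L1 → S/I/S on L1; bus (none); mem=65
  op13 P2: store L1 := 25 → I/I/M on L1; bus BusRdX; mem=65
  op14 P0: store L2 := 89 → M/I/I on L2; bus BusRdX; mem=7
  op15 P2: load  L2 → S/I/S on L2; bus BusRd Flush; mem=89
  op16 P1: store L0 := 84 → I/M/I on L0; bus BusRdX Flush; mem=32
  op17 P0: load  L2 → S/I/S on L2; bus (none); mem=89
  op18 P0: load  L2 → S/I/S on L2; bus (none); mem=89
  op19 P1: load  L1 → I/S/S on L1; bus BusRd Flush; mem=25
  op20 P2: store L2 := 29 → I/I/M on L2; bus BusRdX; mem=89
  op21 P2: store L0 := 30 → I/I/M on L0; bus BusRdX Flush; mem=84
  op22 P2: load  L2 → I/I/M on L2; bus (none); mem=89
  op23 P2: load  L2 → I/I/M on L2; bus (none); mem=89
  op24 P2: store L0 := 64 → I/I/M on L0; bus (none); mem=84
  op25 P2: store L0 := 70 → I/I/M on L0; bus (none); mem=84
  op26 P0: store L0 := 30 → M/I/I on L0; bus BusRdX Flush; mem=70

memory[L0] = 70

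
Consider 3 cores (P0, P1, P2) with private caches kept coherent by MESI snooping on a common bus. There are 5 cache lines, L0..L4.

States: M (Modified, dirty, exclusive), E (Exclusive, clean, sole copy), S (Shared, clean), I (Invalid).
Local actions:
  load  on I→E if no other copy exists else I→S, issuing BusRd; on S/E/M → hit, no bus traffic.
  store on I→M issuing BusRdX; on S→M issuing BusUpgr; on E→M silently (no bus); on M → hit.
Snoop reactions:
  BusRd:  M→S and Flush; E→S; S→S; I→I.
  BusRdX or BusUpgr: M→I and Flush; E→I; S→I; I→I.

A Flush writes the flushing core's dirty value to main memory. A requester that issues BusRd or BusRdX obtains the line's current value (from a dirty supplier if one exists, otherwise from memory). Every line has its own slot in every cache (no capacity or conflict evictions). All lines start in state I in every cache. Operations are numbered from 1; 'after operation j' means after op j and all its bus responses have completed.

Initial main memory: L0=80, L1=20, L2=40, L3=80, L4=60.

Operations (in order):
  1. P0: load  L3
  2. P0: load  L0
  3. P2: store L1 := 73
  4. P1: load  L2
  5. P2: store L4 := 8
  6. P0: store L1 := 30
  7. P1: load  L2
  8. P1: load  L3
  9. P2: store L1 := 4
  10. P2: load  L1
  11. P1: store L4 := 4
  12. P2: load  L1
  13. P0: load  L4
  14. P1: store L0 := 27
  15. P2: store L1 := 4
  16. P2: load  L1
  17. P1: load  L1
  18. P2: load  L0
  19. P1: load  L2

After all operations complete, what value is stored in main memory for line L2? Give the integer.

memory[L2] = 40

[1] P0: load  L3 | P0:E(80), P1:I, P2:I | bus: BusRd
[2] P0: load  L0 | P0:E(80), P1:I, P2:I | bus: BusRd
[3] P2: store L1 := 73 | P0:I, P1:I, P2:M(73) | bus: BusRdX
[4] P1: load  L2 | P0:I, P1:E(40), P2:I | bus: BusRd
[5] P2: store L4 := 8 | P0:I, P1:I, P2:M(8) | bus: BusRdX
[6] P0: store L1 := 30 | P0:M(30), P1:I, P2:I | bus: BusRdX,Flush
[7] P1: load  L2 | P0:I, P1:E(40), P2:I | bus: none
[8] P1: load  L3 | P0:S(80), P1:S(80), P2:I | bus: BusRd
[9] P2: store L1 := 4 | P0:I, P1:I, P2:M(4) | bus: BusRdX,Flush
[10] P2: load  L1 | P0:I, P1:I, P2:M(4) | bus: none
[11] P1: store L4 := 4 | P0:I, P1:M(4), P2:I | bus: BusRdX,Flush
[12] P2: load  L1 | P0:I, P1:I, P2:M(4) | bus: none
[13] P0: load  L4 | P0:S(4), P1:S(4), P2:I | bus: BusRd,Flush
[14] P1: store L0 := 27 | P0:I, P1:M(27), P2:I | bus: BusRdX
[15] P2: store L1 := 4 | P0:I, P1:I, P2:M(4) | bus: none
[16] P2: load  L1 | P0:I, P1:I, P2:M(4) | bus: none
[17] P1: load  L1 | P0:I, P1:S(4), P2:S(4) | bus: BusRd,Flush
[18] P2: load  L0 | P0:I, P1:S(27), P2:S(27) | bus: BusRd,Flush
[19] P1: load  L2 | P0:I, P1:E(40), P2:I | bus: none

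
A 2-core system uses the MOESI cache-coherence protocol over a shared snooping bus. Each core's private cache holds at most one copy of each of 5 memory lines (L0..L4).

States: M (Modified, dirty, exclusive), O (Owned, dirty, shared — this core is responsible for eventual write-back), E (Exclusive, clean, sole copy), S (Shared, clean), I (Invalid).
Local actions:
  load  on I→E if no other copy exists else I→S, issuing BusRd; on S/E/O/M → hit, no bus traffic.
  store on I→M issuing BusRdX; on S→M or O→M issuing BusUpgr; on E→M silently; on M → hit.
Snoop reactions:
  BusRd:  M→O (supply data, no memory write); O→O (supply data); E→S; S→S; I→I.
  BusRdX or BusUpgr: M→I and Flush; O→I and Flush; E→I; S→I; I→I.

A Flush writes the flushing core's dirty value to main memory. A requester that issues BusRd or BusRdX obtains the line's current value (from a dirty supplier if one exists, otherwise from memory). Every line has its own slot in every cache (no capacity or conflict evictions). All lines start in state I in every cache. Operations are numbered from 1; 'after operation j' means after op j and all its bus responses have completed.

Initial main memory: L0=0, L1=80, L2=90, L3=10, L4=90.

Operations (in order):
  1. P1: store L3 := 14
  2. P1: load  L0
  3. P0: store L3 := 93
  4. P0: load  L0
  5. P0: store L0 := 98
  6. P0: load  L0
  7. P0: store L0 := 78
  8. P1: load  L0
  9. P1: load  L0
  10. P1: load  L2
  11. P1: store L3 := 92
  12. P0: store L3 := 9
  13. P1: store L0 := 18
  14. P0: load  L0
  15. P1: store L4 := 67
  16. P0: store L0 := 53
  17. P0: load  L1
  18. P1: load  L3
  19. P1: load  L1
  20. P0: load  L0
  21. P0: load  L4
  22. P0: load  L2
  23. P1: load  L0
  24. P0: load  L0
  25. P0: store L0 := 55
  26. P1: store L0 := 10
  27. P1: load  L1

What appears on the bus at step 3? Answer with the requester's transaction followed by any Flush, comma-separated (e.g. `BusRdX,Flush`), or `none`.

1. P1: store L3 := 14  bus=[BusRdX]  L3: P0=I P1=M  mem[L3]=10
2. P1: load  L0  bus=[BusRd]  L0: P0=I P1=E  mem[L0]=0
3. P0: store L3 := 93  bus=[BusRdX,Flush]  L3: P0=M P1=I  mem[L3]=14
4. P0: load  L0  bus=[BusRd]  L0: P0=S P1=S  mem[L0]=0
5. P0: store L0 := 98  bus=[BusUpgr]  L0: P0=M P1=I  mem[L0]=0
6. P0: load  L0  bus=[-]  L0: P0=M P1=I  mem[L0]=0
7. P0: store L0 := 78  bus=[-]  L0: P0=M P1=I  mem[L0]=0
8. P1: load  L0  bus=[BusRd]  L0: P0=O P1=S  mem[L0]=0
9. P1: load  L0  bus=[-]  L0: P0=O P1=S  mem[L0]=0
10. P1: load  L2  bus=[BusRd]  L2: P0=I P1=E  mem[L2]=90
11. P1: store L3 := 92  bus=[BusRdX,Flush]  L3: P0=I P1=M  mem[L3]=93
12. P0: store L3 := 9  bus=[BusRdX,Flush]  L3: P0=M P1=I  mem[L3]=92
13. P1: store L0 := 18  bus=[BusUpgr,Flush]  L0: P0=I P1=M  mem[L0]=78
14. P0: load  L0  bus=[BusRd]  L0: P0=S P1=O  mem[L0]=78
15. P1: store L4 := 67  bus=[BusRdX]  L4: P0=I P1=M  mem[L4]=90
16. P0: store L0 := 53  bus=[BusUpgr,Flush]  L0: P0=M P1=I  mem[L0]=18
17. P0: load  L1  bus=[BusRd]  L1: P0=E P1=I  mem[L1]=80
18. P1: load  L3  bus=[BusRd]  L3: P0=O P1=S  mem[L3]=92
19. P1: load  L1  bus=[BusRd]  L1: P0=S P1=S  mem[L1]=80
20. P0: load  L0  bus=[-]  L0: P0=M P1=I  mem[L0]=18
21. P0: load  L4  bus=[BusRd]  L4: P0=S P1=O  mem[L4]=90
22. P0: load  L2  bus=[BusRd]  L2: P0=S P1=S  mem[L2]=90
23. P1: load  L0  bus=[BusRd]  L0: P0=O P1=S  mem[L0]=18
24. P0: load  L0  bus=[-]  L0: P0=O P1=S  mem[L0]=18
25. P0: store L0 := 55  bus=[BusUpgr]  L0: P0=M P1=I  mem[L0]=18
26. P1: store L0 := 10  bus=[BusRdX,Flush]  L0: P0=I P1=M  mem[L0]=55
27. P1: load  L1  bus=[-]  L1: P0=S P1=S  mem[L1]=80

bus = BusRdX,Flush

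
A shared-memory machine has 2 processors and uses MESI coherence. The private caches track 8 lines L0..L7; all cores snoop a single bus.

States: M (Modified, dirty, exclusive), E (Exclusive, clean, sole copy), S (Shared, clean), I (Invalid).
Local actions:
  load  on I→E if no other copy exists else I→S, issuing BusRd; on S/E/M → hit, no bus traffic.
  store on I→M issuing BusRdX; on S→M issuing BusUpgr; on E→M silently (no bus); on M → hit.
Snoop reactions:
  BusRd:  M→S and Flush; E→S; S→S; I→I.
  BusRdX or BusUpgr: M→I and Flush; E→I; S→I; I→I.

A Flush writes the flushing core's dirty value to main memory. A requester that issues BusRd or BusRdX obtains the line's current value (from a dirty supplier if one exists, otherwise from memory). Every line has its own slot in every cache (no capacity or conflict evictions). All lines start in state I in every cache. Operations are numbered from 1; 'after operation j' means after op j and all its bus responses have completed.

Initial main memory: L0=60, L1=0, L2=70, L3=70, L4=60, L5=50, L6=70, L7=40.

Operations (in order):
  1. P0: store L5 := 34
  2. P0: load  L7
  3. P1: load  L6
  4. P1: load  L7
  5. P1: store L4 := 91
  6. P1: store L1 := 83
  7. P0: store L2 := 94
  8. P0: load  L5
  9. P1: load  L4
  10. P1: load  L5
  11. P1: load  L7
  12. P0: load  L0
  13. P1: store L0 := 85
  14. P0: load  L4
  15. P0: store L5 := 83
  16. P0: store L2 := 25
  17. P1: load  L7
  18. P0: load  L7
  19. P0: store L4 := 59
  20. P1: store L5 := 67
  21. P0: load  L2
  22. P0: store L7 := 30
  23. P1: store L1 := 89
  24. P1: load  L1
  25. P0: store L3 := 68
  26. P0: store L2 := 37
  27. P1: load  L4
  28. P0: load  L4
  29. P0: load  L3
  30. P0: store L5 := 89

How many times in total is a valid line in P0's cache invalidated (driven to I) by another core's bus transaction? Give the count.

  op1 P0: store L5 := 34 → M/I on L5; bus BusRdX; mem=50
  op2 P0: load  L7 → E/I on L7; bus BusRd; mem=40
  op3 P1: load  L6 → I/E on L6; bus BusRd; mem=70
  op4 P1: load  L7 → S/S on L7; bus BusRd; mem=40
  op5 P1: store L4 := 91 → I/M on L4; bus BusRdX; mem=60
  op6 P1: store L1 := 83 → I/M on L1; bus BusRdX; mem=0
  op7 P0: store L2 := 94 → M/I on L2; bus BusRdX; mem=70
  op8 P0: load  L5 → M/I on L5; bus (none); mem=50
  op9 P1: load  L4 → I/M on L4; bus (none); mem=60
  op10 P1: load  L5 → S/S on L5; bus BusRd Flush; mem=34
  op11 P1: load  L7 → S/S on L7; bus (none); mem=40
  op12 P0: load  L0 → E/I on L0; bus BusRd; mem=60
  op13 P1: store L0 := 85 → I/M on L0; bus BusRdX; mem=60
  op14 P0: load  L4 → S/S on L4; bus BusRd Flush; mem=91
  op15 P0: store L5 := 83 → M/I on L5; bus BusUpgr; mem=34
  op16 P0: store L2 := 25 → M/I on L2; bus (none); mem=70
  op17 P1: load  L7 → S/S on L7; bus (none); mem=40
  op18 P0: load  L7 → S/S on L7; bus (none); mem=40
  op19 P0: store L4 := 59 → M/I on L4; bus BusUpgr; mem=91
  op20 P1: store L5 := 67 → I/M on L5; bus BusRdX Flush; mem=83
  op21 P0: load  L2 → M/I on L2; bus (none); mem=70
  op22 P0: store L7 := 30 → M/I on L7; bus BusUpgr; mem=40
  op23 P1: store L1 := 89 → I/M on L1; bus (none); mem=0
  op24 P1: load  L1 → I/M on L1; bus (none); mem=0
  op25 P0: store L3 := 68 → M/I on L3; bus BusRdX; mem=70
  op26 P0: store L2 := 37 → M/I on L2; bus (none); mem=70
  op27 P1: load  L4 → S/S on L4; bus BusRd Flush; mem=59
  op28 P0: load  L4 → S/S on L4; bus (none); mem=59
  op29 P0: load  L3 → M/I on L3; bus (none); mem=70
  op30 P0: store L5 := 89 → M/I on L5; bus BusRdX Flush; mem=67

invalidations = 2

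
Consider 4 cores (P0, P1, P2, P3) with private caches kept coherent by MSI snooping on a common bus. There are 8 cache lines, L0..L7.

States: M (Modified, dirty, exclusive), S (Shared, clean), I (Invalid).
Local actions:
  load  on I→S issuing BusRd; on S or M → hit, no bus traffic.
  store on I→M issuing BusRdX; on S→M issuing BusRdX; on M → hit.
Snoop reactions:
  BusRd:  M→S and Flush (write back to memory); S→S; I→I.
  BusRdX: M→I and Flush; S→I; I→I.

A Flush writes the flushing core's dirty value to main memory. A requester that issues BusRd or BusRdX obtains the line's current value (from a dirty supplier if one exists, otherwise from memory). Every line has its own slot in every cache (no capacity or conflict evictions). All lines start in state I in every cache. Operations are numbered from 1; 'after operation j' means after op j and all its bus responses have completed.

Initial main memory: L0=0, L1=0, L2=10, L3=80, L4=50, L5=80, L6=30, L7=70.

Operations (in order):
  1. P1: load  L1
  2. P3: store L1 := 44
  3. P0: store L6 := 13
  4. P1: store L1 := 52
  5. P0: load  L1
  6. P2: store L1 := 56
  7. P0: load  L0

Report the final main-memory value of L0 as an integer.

memory[L0] = 0

step 1: P1: load  L1  ⟶  ISII  (L1)  txn=BusRd  M[L1]=0
step 2: P3: store L1 := 44  ⟶  IIIM  (L1)  txn=BusRdX  M[L1]=0
step 3: P0: store L6 := 13  ⟶  MIII  (L6)  txn=BusRdX  M[L6]=30
step 4: P1: store L1 := 52  ⟶  IMII  (L1)  txn=BusRdX+Flush  M[L1]=44
step 5: P0: load  L1  ⟶  SSII  (L1)  txn=BusRd+Flush  M[L1]=52
step 6: P2: store L1 := 56  ⟶  IIMI  (L1)  txn=BusRdX  M[L1]=52
step 7: P0: load  L0  ⟶  SIII  (L0)  txn=BusRd  M[L0]=0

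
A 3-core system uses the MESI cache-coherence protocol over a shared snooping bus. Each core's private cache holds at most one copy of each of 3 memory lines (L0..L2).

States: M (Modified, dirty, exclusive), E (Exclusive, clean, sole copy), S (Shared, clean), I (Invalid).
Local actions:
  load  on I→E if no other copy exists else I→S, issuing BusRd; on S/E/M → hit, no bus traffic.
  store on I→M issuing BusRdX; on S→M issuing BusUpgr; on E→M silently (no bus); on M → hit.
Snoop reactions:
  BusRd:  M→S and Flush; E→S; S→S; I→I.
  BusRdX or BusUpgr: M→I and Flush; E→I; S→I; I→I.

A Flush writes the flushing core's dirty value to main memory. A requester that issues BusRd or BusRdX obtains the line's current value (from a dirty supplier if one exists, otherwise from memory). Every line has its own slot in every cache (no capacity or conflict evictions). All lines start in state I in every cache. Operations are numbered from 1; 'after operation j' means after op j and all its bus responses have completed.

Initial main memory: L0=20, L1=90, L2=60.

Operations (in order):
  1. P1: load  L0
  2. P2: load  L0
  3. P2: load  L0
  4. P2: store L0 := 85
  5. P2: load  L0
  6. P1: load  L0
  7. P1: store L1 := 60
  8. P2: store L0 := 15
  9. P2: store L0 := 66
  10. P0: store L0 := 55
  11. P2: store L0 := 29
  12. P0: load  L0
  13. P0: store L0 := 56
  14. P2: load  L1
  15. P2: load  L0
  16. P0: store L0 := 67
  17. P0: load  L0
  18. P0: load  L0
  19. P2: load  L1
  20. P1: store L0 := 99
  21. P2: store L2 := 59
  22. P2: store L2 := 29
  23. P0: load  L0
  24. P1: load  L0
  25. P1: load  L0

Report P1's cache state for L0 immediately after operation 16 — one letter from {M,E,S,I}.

state = I

  op1 P1: load  L0 → I/E/I on L0; bus BusRd; mem=20
  op2 P2: load  L0 → I/S/S on L0; bus BusRd; mem=20
  op3 P2: load  L0 → I/S/S on L0; bus (none); mem=20
  op4 P2: store L0 := 85 → I/I/M on L0; bus BusUpgr; mem=20
  op5 P2: load  L0 → I/I/M on L0; bus (none); mem=20
  op6 P1: load  L0 → I/S/S on L0; bus BusRd Flush; mem=85
  op7 P1: store L1 := 60 → I/M/I on L1; bus BusRdX; mem=90
  op8 P2: store L0 := 15 → I/I/M on L0; bus BusUpgr; mem=85
  op9 P2: store L0 := 66 → I/I/M on L0; bus (none); mem=85
  op10 P0: store L0 := 55 → M/I/I on L0; bus BusRdX Flush; mem=66
  op11 P2: store L0 := 29 → I/I/M on L0; bus BusRdX Flush; mem=55
  op12 P0: load  L0 → S/I/S on L0; bus BusRd Flush; mem=29
  op13 P0: store L0 := 56 → M/I/I on L0; bus BusUpgr; mem=29
  op14 P2: load  L1 → I/S/S on L1; bus BusRd Flush; mem=60
  op15 P2: load  L0 → S/I/S on L0; bus BusRd Flush; mem=56
  op16 P0: store L0 := 67 → M/I/I on L0; bus BusUpgr; mem=56
  op17 P0: load  L0 → M/I/I on L0; bus (none); mem=56
  op18 P0: load  L0 → M/I/I on L0; bus (none); mem=56
  op19 P2: load  L1 → I/S/S on L1; bus (none); mem=60
  op20 P1: store L0 := 99 → I/M/I on L0; bus BusRdX Flush; mem=67
  op21 P2: store L2 := 59 → I/I/M on L2; bus BusRdX; mem=60
  op22 P2: store L2 := 29 → I/I/M on L2; bus (none); mem=60
  op23 P0: load  L0 → S/S/I on L0; bus BusRd Flush; mem=99
  op24 P1: load  L0 → S/S/I on L0; bus (none); mem=99
  op25 P1: load  L0 → S/S/I on L0; bus (none); mem=99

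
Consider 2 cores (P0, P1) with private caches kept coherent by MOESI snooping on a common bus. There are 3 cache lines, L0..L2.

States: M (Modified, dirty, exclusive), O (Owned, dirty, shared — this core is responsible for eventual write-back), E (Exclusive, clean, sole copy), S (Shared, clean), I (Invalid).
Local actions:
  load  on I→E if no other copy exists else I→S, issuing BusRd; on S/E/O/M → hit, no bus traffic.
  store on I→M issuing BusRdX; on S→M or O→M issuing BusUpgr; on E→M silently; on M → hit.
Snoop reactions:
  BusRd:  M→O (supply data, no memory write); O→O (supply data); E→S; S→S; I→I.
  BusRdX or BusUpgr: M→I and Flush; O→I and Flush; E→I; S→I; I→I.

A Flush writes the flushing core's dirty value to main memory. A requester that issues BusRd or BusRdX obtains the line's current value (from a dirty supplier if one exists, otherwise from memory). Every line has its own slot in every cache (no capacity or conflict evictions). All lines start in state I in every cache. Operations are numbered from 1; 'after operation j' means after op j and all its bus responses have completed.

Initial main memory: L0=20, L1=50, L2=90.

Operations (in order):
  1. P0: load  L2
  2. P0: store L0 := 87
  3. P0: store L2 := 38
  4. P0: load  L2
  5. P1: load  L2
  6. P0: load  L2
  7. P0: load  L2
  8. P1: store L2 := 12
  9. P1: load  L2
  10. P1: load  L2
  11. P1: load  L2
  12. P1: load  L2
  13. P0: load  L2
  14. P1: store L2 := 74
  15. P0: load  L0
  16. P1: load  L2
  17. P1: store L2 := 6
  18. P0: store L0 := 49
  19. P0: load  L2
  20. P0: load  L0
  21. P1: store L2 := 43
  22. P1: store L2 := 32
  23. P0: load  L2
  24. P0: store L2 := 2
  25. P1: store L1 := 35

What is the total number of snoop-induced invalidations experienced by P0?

step 1: P0: load  L2  ⟶  EI  (L2)  txn=BusRd  M[L2]=90
step 2: P0: store L0 := 87  ⟶  MI  (L0)  txn=BusRdX  M[L0]=20
step 3: P0: store L2 := 38  ⟶  MI  (L2)  txn=∅  M[L2]=90
step 4: P0: load  L2  ⟶  MI  (L2)  txn=∅  M[L2]=90
step 5: P1: load  L2  ⟶  OS  (L2)  txn=BusRd  M[L2]=90
step 6: P0: load  L2  ⟶  OS  (L2)  txn=∅  M[L2]=90
step 7: P0: load  L2  ⟶  OS  (L2)  txn=∅  M[L2]=90
step 8: P1: store L2 := 12  ⟶  IM  (L2)  txn=BusUpgr+Flush  M[L2]=38
step 9: P1: load  L2  ⟶  IM  (L2)  txn=∅  M[L2]=38
step 10: P1: load  L2  ⟶  IM  (L2)  txn=∅  M[L2]=38
step 11: P1: load  L2  ⟶  IM  (L2)  txn=∅  M[L2]=38
step 12: P1: load  L2  ⟶  IM  (L2)  txn=∅  M[L2]=38
step 13: P0: load  L2  ⟶  SO  (L2)  txn=BusRd  M[L2]=38
step 14: P1: store L2 := 74  ⟶  IM  (L2)  txn=BusUpgr  M[L2]=38
step 15: P0: load  L0  ⟶  MI  (L0)  txn=∅  M[L0]=20
step 16: P1: load  L2  ⟶  IM  (L2)  txn=∅  M[L2]=38
step 17: P1: store L2 := 6  ⟶  IM  (L2)  txn=∅  M[L2]=38
step 18: P0: store L0 := 49  ⟶  MI  (L0)  txn=∅  M[L0]=20
step 19: P0: load  L2  ⟶  SO  (L2)  txn=BusRd  M[L2]=38
step 20: P0: load  L0  ⟶  MI  (L0)  txn=∅  M[L0]=20
step 21: P1: store L2 := 43  ⟶  IM  (L2)  txn=BusUpgr  M[L2]=38
step 22: P1: store L2 := 32  ⟶  IM  (L2)  txn=∅  M[L2]=38
step 23: P0: load  L2  ⟶  SO  (L2)  txn=BusRd  M[L2]=38
step 24: P0: store L2 := 2  ⟶  MI  (L2)  txn=BusUpgr+Flush  M[L2]=32
step 25: P1: store L1 := 35  ⟶  IM  (L1)  txn=BusRdX  M[L1]=50

invalidations = 3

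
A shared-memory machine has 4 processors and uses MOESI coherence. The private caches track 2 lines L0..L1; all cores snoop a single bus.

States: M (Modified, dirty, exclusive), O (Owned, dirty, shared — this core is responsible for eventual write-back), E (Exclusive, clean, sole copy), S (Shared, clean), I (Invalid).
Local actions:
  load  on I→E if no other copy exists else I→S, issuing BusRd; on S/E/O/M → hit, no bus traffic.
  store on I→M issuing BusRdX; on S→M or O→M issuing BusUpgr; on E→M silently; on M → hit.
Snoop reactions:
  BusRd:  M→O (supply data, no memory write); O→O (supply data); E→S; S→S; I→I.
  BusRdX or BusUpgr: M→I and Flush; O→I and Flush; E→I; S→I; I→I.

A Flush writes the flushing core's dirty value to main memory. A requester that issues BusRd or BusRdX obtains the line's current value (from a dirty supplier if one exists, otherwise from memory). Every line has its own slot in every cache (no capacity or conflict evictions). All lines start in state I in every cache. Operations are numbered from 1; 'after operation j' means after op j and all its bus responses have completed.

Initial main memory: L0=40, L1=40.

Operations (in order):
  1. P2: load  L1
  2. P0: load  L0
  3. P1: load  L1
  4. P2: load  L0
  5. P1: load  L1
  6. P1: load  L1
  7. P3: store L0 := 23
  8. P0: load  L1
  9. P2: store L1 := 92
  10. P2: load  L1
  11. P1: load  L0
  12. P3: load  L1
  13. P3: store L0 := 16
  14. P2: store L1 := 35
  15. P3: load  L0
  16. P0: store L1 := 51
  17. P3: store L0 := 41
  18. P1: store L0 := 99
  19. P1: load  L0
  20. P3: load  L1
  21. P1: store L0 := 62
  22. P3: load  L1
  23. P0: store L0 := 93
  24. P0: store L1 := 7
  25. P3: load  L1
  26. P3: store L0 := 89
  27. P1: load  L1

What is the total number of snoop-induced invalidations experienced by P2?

invalidations = 2

1. P2: load  L1  bus=[BusRd]  L1: P0=I P1=I P2=E P3=I  mem[L1]=40
2. P0: load  L0  bus=[BusRd]  L0: P0=E P1=I P2=I P3=I  mem[L0]=40
3. P1: load  L1  bus=[BusRd]  L1: P0=I P1=S P2=S P3=I  mem[L1]=40
4. P2: load  L0  bus=[BusRd]  L0: P0=S P1=I P2=S P3=I  mem[L0]=40
5. P1: load  L1  bus=[-]  L1: P0=I P1=S P2=S P3=I  mem[L1]=40
6. P1: load  L1  bus=[-]  L1: P0=I P1=S P2=S P3=I  mem[L1]=40
7. P3: store L0 := 23  bus=[BusRdX]  L0: P0=I P1=I P2=I P3=M  mem[L0]=40
8. P0: load  L1  bus=[BusRd]  L1: P0=S P1=S P2=S P3=I  mem[L1]=40
9. P2: store L1 := 92  bus=[BusUpgr]  L1: P0=I P1=I P2=M P3=I  mem[L1]=40
10. P2: load  L1  bus=[-]  L1: P0=I P1=I P2=M P3=I  mem[L1]=40
11. P1: load  L0  bus=[BusRd]  L0: P0=I P1=S P2=I P3=O  mem[L0]=40
12. P3: load  L1  bus=[BusRd]  L1: P0=I P1=I P2=O P3=S  mem[L1]=40
13. P3: store L0 := 16  bus=[BusUpgr]  L0: P0=I P1=I P2=I P3=M  mem[L0]=40
14. P2: store L1 := 35  bus=[BusUpgr]  L1: P0=I P1=I P2=M P3=I  mem[L1]=40
15. P3: load  L0  bus=[-]  L0: P0=I P1=I P2=I P3=M  mem[L0]=40
16. P0: store L1 := 51  bus=[BusRdX,Flush]  L1: P0=M P1=I P2=I P3=I  mem[L1]=35
17. P3: store L0 := 41  bus=[-]  L0: P0=I P1=I P2=I P3=M  mem[L0]=40
18. P1: store L0 := 99  bus=[BusRdX,Flush]  L0: P0=I P1=M P2=I P3=I  mem[L0]=41
19. P1: load  L0  bus=[-]  L0: P0=I P1=M P2=I P3=I  mem[L0]=41
20. P3: load  L1  bus=[BusRd]  L1: P0=O P1=I P2=I P3=S  mem[L1]=35
21. P1: store L0 := 62  bus=[-]  L0: P0=I P1=M P2=I P3=I  mem[L0]=41
22. P3: load  L1  bus=[-]  L1: P0=O P1=I P2=I P3=S  mem[L1]=35
23. P0: store L0 := 93  bus=[BusRdX,Flush]  L0: P0=M P1=I P2=I P3=I  mem[L0]=62
24. P0: store L1 := 7  bus=[BusUpgr]  L1: P0=M P1=I P2=I P3=I  mem[L1]=35
25. P3: load  L1  bus=[BusRd]  L1: P0=O P1=I P2=I P3=S  mem[L1]=35
26. P3: store L0 := 89  bus=[BusRdX,Flush]  L0: P0=I P1=I P2=I P3=M  mem[L0]=93
27. P1: load  L1  bus=[BusRd]  L1: P0=O P1=S P2=I P3=S  mem[L1]=35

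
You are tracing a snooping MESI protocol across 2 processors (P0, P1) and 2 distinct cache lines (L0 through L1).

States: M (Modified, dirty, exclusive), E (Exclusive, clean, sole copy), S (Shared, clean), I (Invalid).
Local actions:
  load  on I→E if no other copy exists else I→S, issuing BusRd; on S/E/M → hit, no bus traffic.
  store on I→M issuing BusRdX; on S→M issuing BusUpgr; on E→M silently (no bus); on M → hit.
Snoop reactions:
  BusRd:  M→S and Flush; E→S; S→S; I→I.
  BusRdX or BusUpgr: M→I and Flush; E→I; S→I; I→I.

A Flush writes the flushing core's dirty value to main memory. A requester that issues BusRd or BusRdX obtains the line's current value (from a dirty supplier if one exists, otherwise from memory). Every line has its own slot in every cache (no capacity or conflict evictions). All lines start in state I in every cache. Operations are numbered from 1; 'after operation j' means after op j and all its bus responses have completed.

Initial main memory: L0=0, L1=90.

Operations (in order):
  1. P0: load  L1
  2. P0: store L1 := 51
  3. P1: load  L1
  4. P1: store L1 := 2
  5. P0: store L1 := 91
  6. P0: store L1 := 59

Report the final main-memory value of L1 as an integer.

[1] P0: load  L1 | P0:E(90), P1:I | bus: BusRd
[2] P0: store L1 := 51 | P0:M(51), P1:I | bus: none
[3] P1: load  L1 | P0:S(51), P1:S(51) | bus: BusRd,Flush
[4] P1: store L1 := 2 | P0:I, P1:M(2) | bus: BusUpgr
[5] P0: store L1 := 91 | P0:M(91), P1:I | bus: BusRdX,Flush
[6] P0: store L1 := 59 | P0:M(59), P1:I | bus: none

memory[L1] = 2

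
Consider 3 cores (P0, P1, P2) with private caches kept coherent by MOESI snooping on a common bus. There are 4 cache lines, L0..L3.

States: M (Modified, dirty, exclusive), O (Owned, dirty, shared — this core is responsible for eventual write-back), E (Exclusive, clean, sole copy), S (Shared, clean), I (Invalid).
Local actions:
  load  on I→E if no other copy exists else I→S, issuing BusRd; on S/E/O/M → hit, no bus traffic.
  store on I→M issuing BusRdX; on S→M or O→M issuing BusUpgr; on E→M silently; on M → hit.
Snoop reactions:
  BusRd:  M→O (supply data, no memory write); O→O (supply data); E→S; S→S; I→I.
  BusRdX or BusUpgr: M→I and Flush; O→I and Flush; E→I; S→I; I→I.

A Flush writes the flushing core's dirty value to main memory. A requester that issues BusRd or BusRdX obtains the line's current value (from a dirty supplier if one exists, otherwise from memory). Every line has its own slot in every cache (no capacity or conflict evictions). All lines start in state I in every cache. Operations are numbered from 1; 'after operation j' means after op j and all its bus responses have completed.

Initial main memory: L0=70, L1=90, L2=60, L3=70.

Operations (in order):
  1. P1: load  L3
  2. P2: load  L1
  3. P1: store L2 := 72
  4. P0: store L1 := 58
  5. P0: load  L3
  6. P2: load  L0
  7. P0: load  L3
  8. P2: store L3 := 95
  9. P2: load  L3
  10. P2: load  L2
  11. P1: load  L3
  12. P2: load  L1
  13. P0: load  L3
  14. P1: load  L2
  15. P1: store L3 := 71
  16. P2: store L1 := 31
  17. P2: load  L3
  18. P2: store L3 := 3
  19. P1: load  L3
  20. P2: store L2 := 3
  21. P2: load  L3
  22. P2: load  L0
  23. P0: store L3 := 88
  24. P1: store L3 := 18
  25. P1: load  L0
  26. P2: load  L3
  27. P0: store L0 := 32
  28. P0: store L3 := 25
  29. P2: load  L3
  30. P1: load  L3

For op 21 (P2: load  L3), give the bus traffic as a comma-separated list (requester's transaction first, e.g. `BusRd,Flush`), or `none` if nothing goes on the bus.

bus = none

  op1 P1: load  L3 → I/E/I on L3; bus BusRd; mem=70
  op2 P2: load  L1 → I/I/E on L1; bus BusRd; mem=90
  op3 P1: store L2 := 72 → I/M/I on L2; bus BusRdX; mem=60
  op4 P0: store L1 := 58 → M/I/I on L1; bus BusRdX; mem=90
  op5 P0: load  L3 → S/S/I on L3; bus BusRd; mem=70
  op6 P2: load  L0 → I/I/E on L0; bus BusRd; mem=70
  op7 P0: load  L3 → S/S/I on L3; bus (none); mem=70
  op8 P2: store L3 := 95 → I/I/M on L3; bus BusRdX; mem=70
  op9 P2: load  L3 → I/I/M on L3; bus (none); mem=70
  op10 P2: load  L2 → I/O/S on L2; bus BusRd; mem=60
  op11 P1: load  L3 → I/S/O on L3; bus BusRd; mem=70
  op12 P2: load  L1 → O/I/S on L1; bus BusRd; mem=90
  op13 P0: load  L3 → S/S/O on L3; bus BusRd; mem=70
  op14 P1: load  L2 → I/O/S on L2; bus (none); mem=60
  op15 P1: store L3 := 71 → I/M/I on L3; bus BusUpgr Flush; mem=95
  op16 P2: store L1 := 31 → I/I/M on L1; bus BusUpgr Flush; mem=58
  op17 P2: load  L3 → I/O/S on L3; bus BusRd; mem=95
  op18 P2: store L3 := 3 → I/I/M on L3; bus BusUpgr Flush; mem=71
  op19 P1: load  L3 → I/S/O on L3; bus BusRd; mem=71
  op20 P2: store L2 := 3 → I/I/M on L2; bus BusUpgr Flush; mem=72
  op21 P2: load  L3 → I/S/O on L3; bus (none); mem=71
  op22 P2: load  L0 → I/I/E on L0; bus (none); mem=70
  op23 P0: store L3 := 88 → M/I/I on L3; bus BusRdX Flush; mem=3
  op24 P1: store L3 := 18 → I/M/I on L3; bus BusRdX Flush; mem=88
  op25 P1: load  L0 → I/S/S on L0; bus BusRd; mem=70
  op26 P2: load  L3 → I/O/S on L3; bus BusRd; mem=88
  op27 P0: store L0 := 32 → M/I/I on L0; bus BusRdX; mem=70
  op28 P0: store L3 := 25 → M/I/I on L3; bus BusRdX Flush; mem=18
  op29 P2: load  L3 → O/I/S on L3; bus BusRd; mem=18
  op30 P1: load  L3 → O/S/S on L3; bus BusRd; mem=18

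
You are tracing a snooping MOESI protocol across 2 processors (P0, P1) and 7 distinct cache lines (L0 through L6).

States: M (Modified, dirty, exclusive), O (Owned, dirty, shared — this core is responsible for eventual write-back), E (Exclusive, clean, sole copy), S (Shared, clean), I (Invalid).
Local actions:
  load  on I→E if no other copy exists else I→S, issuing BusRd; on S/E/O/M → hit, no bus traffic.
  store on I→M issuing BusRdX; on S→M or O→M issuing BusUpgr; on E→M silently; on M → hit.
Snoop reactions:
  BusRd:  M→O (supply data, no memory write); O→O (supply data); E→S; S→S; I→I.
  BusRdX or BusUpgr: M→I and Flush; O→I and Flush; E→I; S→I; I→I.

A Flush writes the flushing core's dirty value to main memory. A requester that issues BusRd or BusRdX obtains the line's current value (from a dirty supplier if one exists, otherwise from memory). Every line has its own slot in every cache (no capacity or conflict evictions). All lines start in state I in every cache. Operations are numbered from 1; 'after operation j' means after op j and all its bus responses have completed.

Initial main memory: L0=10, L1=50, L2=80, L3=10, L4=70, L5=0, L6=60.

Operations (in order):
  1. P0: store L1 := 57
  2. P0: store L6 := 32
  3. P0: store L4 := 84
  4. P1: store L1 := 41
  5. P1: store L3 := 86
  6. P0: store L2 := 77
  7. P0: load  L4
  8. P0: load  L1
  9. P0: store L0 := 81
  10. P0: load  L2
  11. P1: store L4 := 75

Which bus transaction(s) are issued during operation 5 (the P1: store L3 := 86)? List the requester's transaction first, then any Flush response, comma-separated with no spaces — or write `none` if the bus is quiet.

  op1 P0: store L1 := 57 → M/I on L1; bus BusRdX; mem=50
  op2 P0: store L6 := 32 → M/I on L6; bus BusRdX; mem=60
  op3 P0: store L4 := 84 → M/I on L4; bus BusRdX; mem=70
  op4 P1: store L1 := 41 → I/M on L1; bus BusRdX Flush; mem=57
  op5 P1: store L3 := 86 → I/M on L3; bus BusRdX; mem=10
  op6 P0: store L2 := 77 → M/I on L2; bus BusRdX; mem=80
  op7 P0: load  L4 → M/I on L4; bus (none); mem=70
  op8 P0: load  L1 → S/O on L1; bus BusRd; mem=57
  op9 P0: store L0 := 81 → M/I on L0; bus BusRdX; mem=10
  op10 P0: load  L2 → M/I on L2; bus (none); mem=80
  op11 P1: store L4 := 75 → I/M on L4; bus BusRdX Flush; mem=84

bus = BusRdX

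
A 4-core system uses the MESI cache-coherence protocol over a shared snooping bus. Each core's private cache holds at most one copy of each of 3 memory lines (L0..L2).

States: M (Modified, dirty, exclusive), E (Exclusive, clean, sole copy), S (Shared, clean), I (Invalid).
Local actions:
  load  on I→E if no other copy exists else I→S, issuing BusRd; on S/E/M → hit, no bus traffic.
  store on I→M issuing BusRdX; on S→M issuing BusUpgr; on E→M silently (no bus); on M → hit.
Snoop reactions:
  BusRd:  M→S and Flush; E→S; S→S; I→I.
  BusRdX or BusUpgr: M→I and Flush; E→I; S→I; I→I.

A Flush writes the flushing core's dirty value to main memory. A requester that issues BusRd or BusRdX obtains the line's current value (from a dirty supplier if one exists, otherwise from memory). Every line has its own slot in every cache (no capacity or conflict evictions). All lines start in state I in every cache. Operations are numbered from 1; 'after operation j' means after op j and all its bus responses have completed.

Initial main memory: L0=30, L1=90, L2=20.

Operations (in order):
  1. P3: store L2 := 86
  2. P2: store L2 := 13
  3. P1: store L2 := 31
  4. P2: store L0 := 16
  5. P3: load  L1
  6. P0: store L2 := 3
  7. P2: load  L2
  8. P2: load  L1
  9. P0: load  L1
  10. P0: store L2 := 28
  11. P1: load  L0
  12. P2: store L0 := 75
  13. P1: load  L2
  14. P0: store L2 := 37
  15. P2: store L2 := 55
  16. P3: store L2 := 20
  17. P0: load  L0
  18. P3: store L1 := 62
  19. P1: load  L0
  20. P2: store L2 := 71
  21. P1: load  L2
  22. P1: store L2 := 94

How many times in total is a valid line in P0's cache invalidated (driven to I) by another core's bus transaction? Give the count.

invalidations = 2

  op1 P3: store L2 := 86 → I/I/I/M on L2; bus BusRdX; mem=20
  op2 P2: store L2 := 13 → I/I/M/I on L2; bus BusRdX Flush; mem=86
  op3 P1: store L2 := 31 → I/M/I/I on L2; bus BusRdX Flush; mem=13
  op4 P2: store L0 := 16 → I/I/M/I on L0; bus BusRdX; mem=30
  op5 P3: load  L1 → I/I/I/E on L1; bus BusRd; mem=90
  op6 P0: store L2 := 3 → M/I/I/I on L2; bus BusRdX Flush; mem=31
  op7 P2: load  L2 → S/I/S/I on L2; bus BusRd Flush; mem=3
  op8 P2: load  L1 → I/I/S/S on L1; bus BusRd; mem=90
  op9 P0: load  L1 → S/I/S/S on L1; bus BusRd; mem=90
  op10 P0: store L2 := 28 → M/I/I/I on L2; bus BusUpgr; mem=3
  op11 P1: load  L0 → I/S/S/I on L0; bus BusRd Flush; mem=16
  op12 P2: store L0 := 75 → I/I/M/I on L0; bus BusUpgr; mem=16
  op13 P1: load  L2 → S/S/I/I on L2; bus BusRd Flush; mem=28
  op14 P0: store L2 := 37 → M/I/I/I on L2; bus BusUpgr; mem=28
  op15 P2: store L2 := 55 → I/I/M/I on L2; bus BusRdX Flush; mem=37
  op16 P3: store L2 := 20 → I/I/I/M on L2; bus BusRdX Flush; mem=55
  op17 P0: load  L0 → S/I/S/I on L0; bus BusRd Flush; mem=75
  op18 P3: store L1 := 62 → I/I/I/M on L1; bus BusUpgr; mem=90
  op19 P1: load  L0 → S/S/S/I on L0; bus BusRd; mem=75
  op20 P2: store L2 := 71 → I/I/M/I on L2; bus BusRdX Flush; mem=20
  op21 P1: load  L2 → I/S/S/I on L2; bus BusRd Flush; mem=71
  op22 P1: store L2 := 94 → I/M/I/I on L2; bus BusUpgr; mem=71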